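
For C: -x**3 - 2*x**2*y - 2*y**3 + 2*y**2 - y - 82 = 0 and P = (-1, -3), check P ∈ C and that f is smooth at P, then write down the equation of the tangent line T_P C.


Tangent line at P: -15*x - 69*y - 222 = 0.

Step 1: f(-1, -3) = 0, so P lies on C.
Step 2: partial derivatives
  f_x(x, y) = -3*x**2 - 4*x*y, f_y(x, y) = -2*x**2 - 6*y**2 + 4*y - 1.
  f_x(P) = -15, f_y(P) = -69 (gradient nonzero, so P is smooth).
Step 3: tangent line at P: -15·(x − -1) + -69·(y − -3) = 0.
Expanding: -15*x - 69*y - 222 = 0.


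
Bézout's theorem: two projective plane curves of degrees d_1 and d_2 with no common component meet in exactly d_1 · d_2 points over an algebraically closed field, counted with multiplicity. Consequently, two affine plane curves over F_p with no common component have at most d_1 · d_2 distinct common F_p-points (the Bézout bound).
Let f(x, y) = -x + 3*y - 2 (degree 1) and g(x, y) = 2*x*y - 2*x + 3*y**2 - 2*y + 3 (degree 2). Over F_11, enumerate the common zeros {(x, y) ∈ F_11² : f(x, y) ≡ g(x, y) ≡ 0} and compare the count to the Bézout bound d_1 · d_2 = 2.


Common zeros: ∅; count = 0; Bézout bound = 2.

deg(f) = 1, deg(g) = 2, so Bézout bound = 2.
Scan x ∈ F_11. For each x, list the y ∈ F_11 with f(x, y) ≡ 0 and those with g(x, y) ≡ 0 (mod 11); the common zeros in that column are the intersection.
  x = 0: f ≡ 0 at y ∈ {8}; g ≡ 0 at y ∈ {2, 6}; common: ∅.
  x = 1: f ≡ 0 at y ∈ {1}; g ≡ 0 at y ∈ ∅; common: ∅.
  x = 2: f ≡ 0 at y ∈ {5}; g ≡ 0 at y ∈ {4, 10}; common: ∅.
  x = 3: f ≡ 0 at y ∈ {9}; g ≡ 0 at y ∈ ∅; common: ∅.
  x = 4: f ≡ 0 at y ∈ {2}; g ≡ 0 at y ∈ ∅; common: ∅.
  x = 5: f ≡ 0 at y ∈ {6}; g ≡ 0 at y ∈ {3, 9}; common: ∅.
  x = 6: f ≡ 0 at y ∈ {10}; g ≡ 0 at y ∈ ∅; common: ∅.
  x = 7: f ≡ 0 at y ∈ {3}; g ≡ 0 at y ∈ {0, 7}; common: ∅.
  x = 8: f ≡ 0 at y ∈ {7}; g ≡ 0 at y ∈ {5}; common: ∅.
  x = 9: f ≡ 0 at y ∈ {0}; g ≡ 0 at y ∈ ∅; common: ∅.
  x = 10: f ≡ 0 at y ∈ {4}; g ≡ 0 at y ∈ {8}; common: ∅.
Collecting: common zeros = ∅, so the count is 0.
Comparison with the Bézout bound: 0 ≤ 2 = deg(f)·deg(g), as expected for curves with no common component (the affine F_11-count falls short of the bound because intersections may lie at infinity, over extension fields, or carry multiplicity).


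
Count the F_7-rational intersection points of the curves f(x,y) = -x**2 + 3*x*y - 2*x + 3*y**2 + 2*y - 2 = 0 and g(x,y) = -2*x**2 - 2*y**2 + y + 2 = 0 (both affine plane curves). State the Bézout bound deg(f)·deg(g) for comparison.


Common zeros: {(1, 4)}; count = 1; Bézout bound = 4.

deg(f) = 2, deg(g) = 2, so Bézout bound = 4.
Scan x ∈ F_7. For each x, list the y ∈ F_7 with f(x, y) ≡ 0 and those with g(x, y) ≡ 0 (mod 7); the common zeros in that column are the intersection.
  x = 0: f ≡ 0 at y ∈ {2}; g ≡ 0 at y ∈ ∅; common: ∅.
  x = 1: f ≡ 0 at y ∈ {4, 6}; g ≡ 0 at y ∈ {0, 4}; common: {4}.
  x = 2: f ≡ 0 at y ∈ {4, 5}; g ≡ 0 at y ∈ {1, 3}; common: ∅.
  x = 3: f ≡ 0 at y ∈ ∅; g ≡ 0 at y ∈ ∅; common: ∅.
  x = 4: f ≡ 0 at y ∈ {2, 5}; g ≡ 0 at y ∈ ∅; common: ∅.
  x = 5: f ≡ 0 at y ∈ ∅; g ≡ 0 at y ∈ {1, 3}; common: ∅.
  x = 6: f ≡ 0 at y ∈ ∅; g ≡ 0 at y ∈ {0, 4}; common: ∅.
Collecting: common zeros = {(1, 4)}, so the count is 1.
Comparison with the Bézout bound: 1 ≤ 4 = deg(f)·deg(g), as expected for curves with no common component (the affine F_7-count falls short of the bound because intersections may lie at infinity, over extension fields, or carry multiplicity).


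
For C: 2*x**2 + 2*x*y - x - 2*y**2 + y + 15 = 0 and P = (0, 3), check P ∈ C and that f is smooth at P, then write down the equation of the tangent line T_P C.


Tangent line at P: 5*x - 11*y + 33 = 0.

Step 1: f(0, 3) = 0, so P lies on C.
Step 2: partial derivatives
  f_x(x, y) = 4*x + 2*y - 1, f_y(x, y) = 2*x - 4*y + 1.
  f_x(P) = 5, f_y(P) = -11 (gradient nonzero, so P is smooth).
Step 3: tangent line at P: 5·(x − 0) + -11·(y − 3) = 0.
Expanding: 5*x - 11*y + 33 = 0.


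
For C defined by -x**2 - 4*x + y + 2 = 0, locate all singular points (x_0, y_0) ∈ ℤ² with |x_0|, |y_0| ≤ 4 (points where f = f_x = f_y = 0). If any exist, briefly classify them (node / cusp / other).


No singular points in the scanned grid; C is smooth there.

Compute partial derivatives:
  f_x = -2*x - 4.
  f_y = 1.
f_y = 1 is a nonzero constant, so f_y never vanishes: no point (x, y) can satisfy f = f_x = f_y = 0. In particular no (x, y) ∈ {−4, ..., 4}² is singular; the curve is smooth.


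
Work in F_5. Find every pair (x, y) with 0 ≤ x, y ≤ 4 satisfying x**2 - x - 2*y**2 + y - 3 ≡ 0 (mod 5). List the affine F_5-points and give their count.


Affine F_5-points: {(3, 4)}; count = 1.

For each of the 25 pairs (x, y) ∈ F_5², evaluate f(x, y) mod 5. Record the zeros.
  x = 0: [0↦2, 1↦1, 2↦1, 3↦2, 4↦4]  zeros at y ∈ ∅
  x = 1: [0↦2, 1↦1, 2↦1, 3↦2, 4↦4]  zeros at y ∈ ∅
  x = 2: [0↦4, 1↦3, 2↦3, 3↦4, 4↦1]  zeros at y ∈ ∅
  x = 3: [0↦3, 1↦2, 2↦2, 3↦3, 4↦0]  zeros at y ∈ {4}
  x = 4: [0↦4, 1↦3, 2↦3, 3↦4, 4↦1]  zeros at y ∈ ∅
Collecting zeros: affine points = {(3, 4)}.
Total count |C(F_5)_aff| = 1.


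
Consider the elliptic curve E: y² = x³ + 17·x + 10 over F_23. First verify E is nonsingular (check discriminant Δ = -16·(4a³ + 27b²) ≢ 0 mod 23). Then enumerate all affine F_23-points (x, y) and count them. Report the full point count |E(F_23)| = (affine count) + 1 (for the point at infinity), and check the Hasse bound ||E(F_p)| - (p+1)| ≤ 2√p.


Affine points = {(2, 11), (2, 12), (4, 2), (4, 21), (5, 6), (5, 17), (6, 11), (6, 12), (7, 9), (7, 14), (9, 8), (9, 15), (13, 6), (13, 17), (14, 5), (14, 18), (15, 11), (15, 12), (16, 10), (16, 13), (19, 4), (19, 19), (20, 1), (20, 22)}; affine count = 24; |E(F_23)| = 25.

Discriminant check: Δ ∝ 4a³ + 27b² = 4·17³ + 27·10² = 4·4913 + 27·100 ≡ 19 (mod 23). Nonzero ⇒ E is nonsingular.
For each x ∈ F_23, compute rhs = x³ + 17·x + 10 mod 23, then count y ∈ F_23 with y² ≡ rhs.
  x = 0: rhs = 10, matching y values: none (0 points).
  x = 1: rhs = 5, matching y values: none (0 points).
  x = 2: rhs = 6, matching y values: 11, 12 (2 points).
  x = 3: rhs = 19, matching y values: none (0 points).
  x = 4: rhs = 4, matching y values: 2, 21 (2 points).
  x = 5: rhs = 13, matching y values: 6, 17 (2 points).
  x = 6: rhs = 6, matching y values: 11, 12 (2 points).
  x = 7: rhs = 12, matching y values: 9, 14 (2 points).
  x = 8: rhs = 14, matching y values: none (0 points).
  x = 9: rhs = 18, matching y values: 8, 15 (2 points).
  x = 10: rhs = 7, matching y values: none (0 points).
  x = 11: rhs = 10, matching y values: none (0 points).
  x = 12: rhs = 10, matching y values: none (0 points).
  x = 13: rhs = 13, matching y values: 6, 17 (2 points).
  x = 14: rhs = 2, matching y values: 5, 18 (2 points).
  x = 15: rhs = 6, matching y values: 11, 12 (2 points).
  x = 16: rhs = 8, matching y values: 10, 13 (2 points).
  x = 17: rhs = 14, matching y values: none (0 points).
  x = 18: rhs = 7, matching y values: none (0 points).
  x = 19: rhs = 16, matching y values: 4, 19 (2 points).
  x = 20: rhs = 1, matching y values: 1, 22 (2 points).
  x = 21: rhs = 14, matching y values: none (0 points).
  x = 22: rhs = 15, matching y values: none (0 points).
Total affine count: 24.
Full point count |E(F_23)| = 24 + 1 = 25.
Hasse bound: |25 − (23+1)| = |1| = 1 ≤ 2√23 ≈ 9.5917 ✓.


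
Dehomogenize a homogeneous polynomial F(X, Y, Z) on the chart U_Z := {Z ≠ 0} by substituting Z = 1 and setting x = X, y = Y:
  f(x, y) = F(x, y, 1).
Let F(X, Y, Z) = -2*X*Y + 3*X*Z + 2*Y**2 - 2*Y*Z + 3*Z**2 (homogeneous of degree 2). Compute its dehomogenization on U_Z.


f(x, y) = -2*x*y + 3*x + 2*y**2 - 2*y + 3

On U_Z we set Z = 1. Each monomial c·X^i·Y^j·Z^k in F becomes c·x^i·y^j·1^k = c·x^i·y^j.
Substituting Z = 1: F(X, Y, 1) = -2*x*y + 3*x + 2*y**2 - 2*y + 3.
Note: deg(f) ≤ deg(F) = 2; strict inequality happens when F is divisible by Z (lost terms).


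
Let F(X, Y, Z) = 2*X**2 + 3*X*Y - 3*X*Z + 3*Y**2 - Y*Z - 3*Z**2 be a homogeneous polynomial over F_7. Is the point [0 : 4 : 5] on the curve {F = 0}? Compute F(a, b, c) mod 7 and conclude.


F(0,4,5) ≡ 2 (mod 7); P is NOT on the curve.

Evaluate F(0, 4, 5) term-by-term (mod 7).
  2*X**2 ↦ 2·0·1·1 = 0
  3*X*Y ↦ 3·0·4·1 = 0
  -3*X*Z ↦ -3·0·1·5 = 0
  3*Y**2 ↦ 3·1·16·1 = 48
  -Y*Z ↦ -1·1·4·5 = -20
  -3*Z**2 ↦ -3·1·1·25 = -75
Sum: F(0, 4, 5) = (0) + (0) + (0) + (48) + (-20) + (-75) = -47.
Reducing mod 7: -47 ≡ 2 (mod 7).
Since F(a, b, c) ≡ 2 ≠ 0 (mod 7), P does NOT lie on the curve.


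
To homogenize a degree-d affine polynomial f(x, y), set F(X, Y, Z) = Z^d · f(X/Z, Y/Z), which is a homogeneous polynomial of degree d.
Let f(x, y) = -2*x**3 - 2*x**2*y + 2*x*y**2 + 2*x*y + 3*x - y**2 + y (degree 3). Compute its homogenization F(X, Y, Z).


F(X, Y, Z) = -2*X**3 - 2*X**2*Y + 2*X*Y**2 + 2*X*Y*Z + 3*X*Z**2 - Y**2*Z + Y*Z**2

deg(f) = 3.
Substitute x = X/Z, y = Y/Z into f, then multiply by Z^3.
  monomial -2·x^3·y^0 ↦ -2·X^3·Y^0·Z^0.
  monomial -2·x^2·y^1 ↦ -2·X^2·Y^1·Z^0.
  monomial 2·x^1·y^2 ↦ 2·X^1·Y^2·Z^0.
  monomial 2·x^1·y^1 ↦ 2·X^1·Y^1·Z^1.
  monomial 3·x^1·y^0 ↦ 3·X^1·Y^0·Z^2.
  monomial -1·x^0·y^2 ↦ -1·X^0·Y^2·Z^1.
  monomial 1·x^0·y^1 ↦ 1·X^0·Y^1·Z^2.
Collecting: F(X, Y, Z) = -2*X**3 - 2*X**2*Y + 2*X*Y**2 + 2*X*Y*Z + 3*X*Z**2 - Y**2*Z + Y*Z**2.


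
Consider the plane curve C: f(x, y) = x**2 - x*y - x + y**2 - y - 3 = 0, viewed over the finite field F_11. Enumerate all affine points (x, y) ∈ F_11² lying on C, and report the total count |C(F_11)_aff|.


Affine F_11-points: {(1, 3), (1, 10), (3, 1), (3, 3), (4, 8), (5, 8), (5, 9), (8, 4), (8, 5), (9, 5), (10, 1), (10, 10)}; count = 12.

For each of the 121 pairs (x, y) ∈ F_11², evaluate f(x, y) mod 11. Record the zeros.
  x = 0: [0↦8, 1↦8, 2↦10, 3↦3, 4↦9, 5↦6, 6↦5, 7↦6, 8↦9, 9↦3, 10↦10]  zeros at y ∈ ∅
  x = 1: [0↦8, 1↦7, 2↦8, 3↦0, 4↦5, 5↦1, 6↦10, 7↦10, 8↦1, 9↦5, 10↦0]  zeros at y ∈ {3, 10}
  x = 2: [0↦10, 1↦8, 2↦8, 3↦10, 4↦3, 5↦9, 6↦6, 7↦5, 8↦6, 9↦9, 10↦3]  zeros at y ∈ ∅
  x = 3: [0↦3, 1↦0, 2↦10, 3↦0, 4↦3, 5↦8, 6↦4, 7↦2, 8↦2, 9↦4, 10↦8]  zeros at y ∈ {1, 3}
  x = 4: [0↦9, 1↦5, 2↦3, 3↦3, 4↦5, 5↦9, 6↦4, 7↦1, 8↦0, 9↦1, 10↦4]  zeros at y ∈ {8}
  x = 5: [0↦6, 1↦1, 2↦9, 3↦8, 4↦9, 5↦1, 6↦6, 7↦2, 8↦0, 9↦0, 10↦2]  zeros at y ∈ {8, 9}
  x = 6: [0↦5, 1↦10, 2↦6, 3↦4, 4↦4, 5↦6, 6↦10, 7↦5, 8↦2, 9↦1, 10↦2]  zeros at y ∈ ∅
  x = 7: [0↦6, 1↦10, 2↦5, 3↦2, 4↦1, 5↦2, 6↦5, 7↦10, 8↦6, 9↦4, 10↦4]  zeros at y ∈ ∅
  x = 8: [0↦9, 1↦1, 2↦6, 3↦2, 4↦0, 5↦0, 6↦2, 7↦6, 8↦1, 9↦9, 10↦8]  zeros at y ∈ {4, 5}
  x = 9: [0↦3, 1↦5, 2↦9, 3↦4, 4↦1, 5↦0, 6↦1, 7↦4, 8↦9, 9↦5, 10↦3]  zeros at y ∈ {5}
  x = 10: [0↦10, 1↦0, 2↦3, 3↦8, 4↦4, 5↦2, 6↦2, 7↦4, 8↦8, 9↦3, 10↦0]  zeros at y ∈ {1, 10}
Collecting zeros: affine points = {(1, 3), (1, 10), (3, 1), (3, 3), (4, 8), (5, 8), (5, 9), (8, 4), (8, 5), (9, 5), (10, 1), (10, 10)}.
Total count |C(F_11)_aff| = 12.


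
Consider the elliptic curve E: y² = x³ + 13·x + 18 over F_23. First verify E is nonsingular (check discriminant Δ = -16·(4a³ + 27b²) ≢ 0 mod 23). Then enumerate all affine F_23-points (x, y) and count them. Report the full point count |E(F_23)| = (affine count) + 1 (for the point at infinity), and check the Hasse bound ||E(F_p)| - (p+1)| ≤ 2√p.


Affine points = {(0, 8), (0, 15), (1, 3), (1, 20), (2, 11), (2, 12), (5, 1), (5, 22), (6, 6), (6, 17), (8, 6), (8, 17), (9, 6), (9, 17), (12, 4), (12, 19), (14, 0), (15, 0), (17, 0), (18, 9), (18, 14), (22, 2), (22, 21)}; affine count = 23; |E(F_23)| = 24.

Discriminant check: Δ ∝ 4a³ + 27b² = 4·13³ + 27·18² = 4·2197 + 27·324 ≡ 10 (mod 23). Nonzero ⇒ E is nonsingular.
For each x ∈ F_23, compute rhs = x³ + 13·x + 18 mod 23, then count y ∈ F_23 with y² ≡ rhs.
  x = 0: rhs = 18, matching y values: 8, 15 (2 points).
  x = 1: rhs = 9, matching y values: 3, 20 (2 points).
  x = 2: rhs = 6, matching y values: 11, 12 (2 points).
  x = 3: rhs = 15, matching y values: none (0 points).
  x = 4: rhs = 19, matching y values: none (0 points).
  x = 5: rhs = 1, matching y values: 1, 22 (2 points).
  x = 6: rhs = 13, matching y values: 6, 17 (2 points).
  x = 7: rhs = 15, matching y values: none (0 points).
  x = 8: rhs = 13, matching y values: 6, 17 (2 points).
  x = 9: rhs = 13, matching y values: 6, 17 (2 points).
  x = 10: rhs = 21, matching y values: none (0 points).
  x = 11: rhs = 20, matching y values: none (0 points).
  x = 12: rhs = 16, matching y values: 4, 19 (2 points).
  x = 13: rhs = 15, matching y values: none (0 points).
  x = 14: rhs = 0, matching y values: 0 (1 points).
  x = 15: rhs = 0, matching y values: 0 (1 points).
  x = 16: rhs = 21, matching y values: none (0 points).
  x = 17: rhs = 0, matching y values: 0 (1 points).
  x = 18: rhs = 12, matching y values: 9, 14 (2 points).
  x = 19: rhs = 17, matching y values: none (0 points).
  x = 20: rhs = 21, matching y values: none (0 points).
  x = 21: rhs = 7, matching y values: none (0 points).
  x = 22: rhs = 4, matching y values: 2, 21 (2 points).
Total affine count: 23.
Full point count |E(F_23)| = 23 + 1 = 24.
Hasse bound: |24 − (23+1)| = |0| = 0 ≤ 2√23 ≈ 9.5917 ✓.


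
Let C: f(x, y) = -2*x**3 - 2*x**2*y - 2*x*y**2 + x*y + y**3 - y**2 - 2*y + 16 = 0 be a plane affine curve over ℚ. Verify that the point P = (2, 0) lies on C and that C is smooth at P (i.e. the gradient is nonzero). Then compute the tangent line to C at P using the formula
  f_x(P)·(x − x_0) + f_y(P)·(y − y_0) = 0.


Tangent line at P: -24*x - 8*y + 48 = 0.

Step 1: f(2, 0) = 0, so P lies on C.
Step 2: partial derivatives
  f_x(x, y) = -6*x**2 - 4*x*y - 2*y**2 + y, f_y(x, y) = -2*x**2 - 4*x*y + x + 3*y**2 - 2*y - 2.
  f_x(P) = -24, f_y(P) = -8 (gradient nonzero, so P is smooth).
Step 3: tangent line at P: -24·(x − 2) + -8·(y − 0) = 0.
Expanding: -24*x - 8*y + 48 = 0.


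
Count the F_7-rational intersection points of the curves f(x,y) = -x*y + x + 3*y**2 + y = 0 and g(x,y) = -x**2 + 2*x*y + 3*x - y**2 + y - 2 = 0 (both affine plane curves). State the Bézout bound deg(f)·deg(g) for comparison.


Common zeros: {(1, 3)}; count = 1; Bézout bound = 4.

deg(f) = 2, deg(g) = 2, so Bézout bound = 4.
Scan x ∈ F_7. For each x, list the y ∈ F_7 with f(x, y) ≡ 0 and those with g(x, y) ≡ 0 (mod 7); the common zeros in that column are the intersection.
  x = 0: f ≡ 0 at y ∈ {0, 2}; g ≡ 0 at y ∈ {4}; common: ∅.
  x = 1: f ≡ 0 at y ∈ {3, 4}; g ≡ 0 at y ∈ {0, 3}; common: {3}.
  x = 2: f ≡ 0 at y ∈ ∅; g ≡ 0 at y ∈ {0, 5}; common: ∅.
  x = 3: f ≡ 0 at y ∈ ∅; g ≡ 0 at y ∈ ∅; common: ∅.
  x = 4: f ≡ 0 at y ∈ ∅; g ≡ 0 at y ∈ {4, 5}; common: ∅.
  x = 5: f ≡ 0 at y ∈ ∅; g ≡ 0 at y ∈ ∅; common: ∅.
  x = 6: f ≡ 0 at y ∈ {5, 6}; g ≡ 0 at y ∈ ∅; common: ∅.
Collecting: common zeros = {(1, 3)}, so the count is 1.
Comparison with the Bézout bound: 1 ≤ 4 = deg(f)·deg(g), as expected for curves with no common component (the affine F_7-count falls short of the bound because intersections may lie at infinity, over extension fields, or carry multiplicity).


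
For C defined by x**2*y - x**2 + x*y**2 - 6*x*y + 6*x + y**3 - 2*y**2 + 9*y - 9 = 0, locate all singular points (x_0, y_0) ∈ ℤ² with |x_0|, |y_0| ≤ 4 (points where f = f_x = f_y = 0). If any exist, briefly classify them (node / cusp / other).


Singular points: {(3, 0)}; classification: node.

Compute partial derivatives:
  f_x = 2*x*y - 2*x + y**2 - 6*y + 6.
  f_y = x**2 + 2*x*y - 6*x + 3*y**2 - 4*y + 9.
Scan x_0 ∈ {−4, ..., 4}. For each x_0, f_y(x_0, y) is a polynomial in y; find its integer roots y ∈ {−4, ..., 4}, then test f_x and f at those candidates.
  x = -4: f_y(-4, y) = 3*y**2 - 12*y + 49; no integer root y with |y| ≤ 4.
  x = -3: f_y(-3, y) = 3*y**2 - 10*y + 36; no integer root y with |y| ≤ 4.
  x = -2: f_y(-2, y) = 3*y**2 - 8*y + 25; no integer root y with |y| ≤ 4.
  x = -1: f_y(-1, y) = 3*y**2 - 6*y + 16; no integer root y with |y| ≤ 4.
  x = 0: f_y(0, y) = 3*y**2 - 4*y + 9; no integer root y with |y| ≤ 4.
  x = 1: f_y(1, y) = 3*y**2 - 2*y + 4; no integer root y with |y| ≤ 4.
  x = 2: f_y(2, y) = 3*y**2 + 1; no integer root y with |y| ≤ 4.
  x = 3: f_y(3, y) = 3*y**2 + 2*y; vanishes at y ∈ {0}. (3, 0): f_x = 0, f = 0 — SINGULAR.
  x = 4: f_y(4, y) = 3*y**2 + 4*y + 1; vanishes at y ∈ {-1}. (4, -1): f_x = -3 ≠ 0.
Only singular point on the grid: (3, 0).
Classify: substitute x = 3 + u, y = 0 + v and expand: f = u**2*v - u**2 + u*v**2 + v**3 + v**2.
No constant or linear terms (consistent with a singular point). Quadratic part: -u**2 + v**2. Cubic part: u**2*v + u*v**2 + v**3.
The quadratic part v**2 - u**2 = (v − u)(v + u) splits into two distinct linear factors, so there are two distinct tangent lines y − 0 = ±(x − 3) — this is a node (ordinary double point).
Classification: node.


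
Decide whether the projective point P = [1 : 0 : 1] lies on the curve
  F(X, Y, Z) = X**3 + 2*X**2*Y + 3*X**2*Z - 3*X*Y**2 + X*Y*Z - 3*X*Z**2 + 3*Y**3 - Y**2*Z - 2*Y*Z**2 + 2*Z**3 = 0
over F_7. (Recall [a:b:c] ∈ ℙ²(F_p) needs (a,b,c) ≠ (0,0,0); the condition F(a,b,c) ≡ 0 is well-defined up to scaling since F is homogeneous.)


F(1,0,1) ≡ 3 (mod 7); P is NOT on the curve.

Evaluate F(1, 0, 1) term-by-term (mod 7).
  X**3 ↦ 1·1·1·1 = 1
  2*X**2*Y ↦ 2·1·0·1 = 0
  3*X**2*Z ↦ 3·1·1·1 = 3
  -3*X*Y**2 ↦ -3·1·0·1 = 0
  X*Y*Z ↦ 1·1·0·1 = 0
  -3*X*Z**2 ↦ -3·1·1·1 = -3
  3*Y**3 ↦ 3·1·0·1 = 0
  -Y**2*Z ↦ -1·1·0·1 = 0
  -2*Y*Z**2 ↦ -2·1·0·1 = 0
  2*Z**3 ↦ 2·1·1·1 = 2
Sum: F(1, 0, 1) = (1) + (0) + (3) + (0) + (0) + (-3) + (0) + (0) + (0) + (2) = 3.
Reducing mod 7: 3 ≡ 3 (mod 7).
Since F(a, b, c) ≡ 3 ≠ 0 (mod 7), P does NOT lie on the curve.


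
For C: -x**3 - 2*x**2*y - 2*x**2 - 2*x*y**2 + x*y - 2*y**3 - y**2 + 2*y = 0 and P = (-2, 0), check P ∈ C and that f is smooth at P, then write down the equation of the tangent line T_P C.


Tangent line at P: -4*x - 8*y - 8 = 0.

Step 1: f(-2, 0) = 0, so P lies on C.
Step 2: partial derivatives
  f_x(x, y) = -3*x**2 - 4*x*y - 4*x - 2*y**2 + y, f_y(x, y) = -2*x**2 - 4*x*y + x - 6*y**2 - 2*y + 2.
  f_x(P) = -4, f_y(P) = -8 (gradient nonzero, so P is smooth).
Step 3: tangent line at P: -4·(x − -2) + -8·(y − 0) = 0.
Expanding: -4*x - 8*y - 8 = 0.


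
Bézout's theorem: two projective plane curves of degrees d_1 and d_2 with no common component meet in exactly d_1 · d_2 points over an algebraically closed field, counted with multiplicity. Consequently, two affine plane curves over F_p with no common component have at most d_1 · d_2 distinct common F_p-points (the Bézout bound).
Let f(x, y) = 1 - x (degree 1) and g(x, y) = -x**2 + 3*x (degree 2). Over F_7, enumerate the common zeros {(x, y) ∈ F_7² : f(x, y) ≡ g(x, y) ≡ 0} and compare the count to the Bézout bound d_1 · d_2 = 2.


Common zeros: ∅; count = 0; Bézout bound = 2.

deg(f) = 1, deg(g) = 2, so Bézout bound = 2.
Scan x ∈ F_7. For each x, list the y ∈ F_7 with f(x, y) ≡ 0 and those with g(x, y) ≡ 0 (mod 7); the common zeros in that column are the intersection.
  x = 0: f ≡ 0 at y ∈ ∅; g ≡ 0 at y ∈ {0, 1, 2, 3, 4, 5, 6}; common: ∅.
  x = 1: f ≡ 0 at y ∈ {0, 1, 2, 3, 4, 5, 6}; g ≡ 0 at y ∈ ∅; common: ∅.
  x = 2: f ≡ 0 at y ∈ ∅; g ≡ 0 at y ∈ ∅; common: ∅.
  x = 3: f ≡ 0 at y ∈ ∅; g ≡ 0 at y ∈ {0, 1, 2, 3, 4, 5, 6}; common: ∅.
  x = 4: f ≡ 0 at y ∈ ∅; g ≡ 0 at y ∈ ∅; common: ∅.
  x = 5: f ≡ 0 at y ∈ ∅; g ≡ 0 at y ∈ ∅; common: ∅.
  x = 6: f ≡ 0 at y ∈ ∅; g ≡ 0 at y ∈ ∅; common: ∅.
Collecting: common zeros = ∅, so the count is 0.
Comparison with the Bézout bound: 0 ≤ 2 = deg(f)·deg(g), as expected for curves with no common component (the affine F_7-count falls short of the bound because intersections may lie at infinity, over extension fields, or carry multiplicity).


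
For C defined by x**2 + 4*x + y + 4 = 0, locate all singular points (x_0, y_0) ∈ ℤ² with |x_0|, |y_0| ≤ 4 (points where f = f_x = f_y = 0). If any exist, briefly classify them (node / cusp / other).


No singular points in the scanned grid; C is smooth there.

Compute partial derivatives:
  f_x = 2*x + 4.
  f_y = 1.
f_y = 1 is a nonzero constant, so f_y never vanishes: no point (x, y) can satisfy f = f_x = f_y = 0. In particular no (x, y) ∈ {−4, ..., 4}² is singular; the curve is smooth.


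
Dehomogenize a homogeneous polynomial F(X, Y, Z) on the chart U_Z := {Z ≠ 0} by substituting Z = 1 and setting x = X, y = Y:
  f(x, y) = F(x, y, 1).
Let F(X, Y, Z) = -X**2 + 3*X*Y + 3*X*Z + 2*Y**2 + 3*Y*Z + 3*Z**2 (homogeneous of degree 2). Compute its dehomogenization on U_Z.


f(x, y) = -x**2 + 3*x*y + 3*x + 2*y**2 + 3*y + 3

On U_Z we set Z = 1. Each monomial c·X^i·Y^j·Z^k in F becomes c·x^i·y^j·1^k = c·x^i·y^j.
Substituting Z = 1: F(X, Y, 1) = -x**2 + 3*x*y + 3*x + 2*y**2 + 3*y + 3.
Note: deg(f) ≤ deg(F) = 2; strict inequality happens when F is divisible by Z (lost terms).


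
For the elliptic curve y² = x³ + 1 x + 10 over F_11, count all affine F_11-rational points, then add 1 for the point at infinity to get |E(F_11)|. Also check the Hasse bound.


Affine points = {(1, 1), (1, 10), (2, 3), (2, 8), (4, 1), (4, 10), (6, 1), (6, 10), (9, 0)}; affine count = 9; |E(F_11)| = 10.

Discriminant check: Δ ∝ 4a³ + 27b² = 4·1³ + 27·10² = 4·1 + 27·100 ≡ 9 (mod 11). Nonzero ⇒ E is nonsingular.
For each x ∈ F_11, compute rhs = x³ + 1·x + 10 mod 11, then count y ∈ F_11 with y² ≡ rhs.
  x = 0: rhs = 10, matching y values: none (0 points).
  x = 1: rhs = 1, matching y values: 1, 10 (2 points).
  x = 2: rhs = 9, matching y values: 3, 8 (2 points).
  x = 3: rhs = 7, matching y values: none (0 points).
  x = 4: rhs = 1, matching y values: 1, 10 (2 points).
  x = 5: rhs = 8, matching y values: none (0 points).
  x = 6: rhs = 1, matching y values: 1, 10 (2 points).
  x = 7: rhs = 8, matching y values: none (0 points).
  x = 8: rhs = 2, matching y values: none (0 points).
  x = 9: rhs = 0, matching y values: 0 (1 points).
  x = 10: rhs = 8, matching y values: none (0 points).
Total affine count: 9.
Full point count |E(F_11)| = 9 + 1 = 10.
Hasse bound: |10 − (11+1)| = |-2| = 2 ≤ 2√11 ≈ 6.6332 ✓.


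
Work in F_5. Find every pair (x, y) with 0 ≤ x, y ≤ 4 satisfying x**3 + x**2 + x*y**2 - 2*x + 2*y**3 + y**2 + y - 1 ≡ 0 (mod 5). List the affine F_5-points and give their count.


Affine F_5-points: {(0, 3), (1, 2), (3, 4)}; count = 3.

For each of the 25 pairs (x, y) ∈ F_5², evaluate f(x, y) mod 5. Record the zeros.
  x = 0: [0↦4, 1↦3, 2↦1, 3↦0, 4↦2]  zeros at y ∈ {3}
  x = 1: [0↦4, 1↦4, 2↦0, 3↦4, 4↦3]  zeros at y ∈ {2}
  x = 2: [0↦2, 1↦3, 2↦2, 3↦1, 4↦2]  zeros at y ∈ ∅
  x = 3: [0↦4, 1↦1, 2↦3, 3↦2, 4↦0]  zeros at y ∈ {4}
  x = 4: [0↦1, 1↦4, 2↦4, 3↦3, 4↦3]  zeros at y ∈ ∅
Collecting zeros: affine points = {(0, 3), (1, 2), (3, 4)}.
Total count |C(F_5)_aff| = 3.


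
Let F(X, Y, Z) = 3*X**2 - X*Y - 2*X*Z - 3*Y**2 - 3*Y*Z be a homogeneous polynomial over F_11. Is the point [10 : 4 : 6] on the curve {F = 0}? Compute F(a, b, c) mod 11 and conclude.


F(10,4,6) ≡ 9 (mod 11); P is NOT on the curve.

Evaluate F(10, 4, 6) term-by-term (mod 11).
  3*X**2 ↦ 3·100·1·1 = 300
  -X*Y ↦ -1·10·4·1 = -40
  -2*X*Z ↦ -2·10·1·6 = -120
  -3*Y**2 ↦ -3·1·16·1 = -48
  -3*Y*Z ↦ -3·1·4·6 = -72
Sum: F(10, 4, 6) = (300) + (-40) + (-120) + (-48) + (-72) = 20.
Reducing mod 11: 20 ≡ 9 (mod 11).
Since F(a, b, c) ≡ 9 ≠ 0 (mod 11), P does NOT lie on the curve.


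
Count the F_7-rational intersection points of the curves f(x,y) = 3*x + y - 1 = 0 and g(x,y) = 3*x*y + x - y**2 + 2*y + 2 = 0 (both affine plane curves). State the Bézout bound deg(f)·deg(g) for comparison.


Common zeros: {(3, 6), (5, 0)}; count = 2; Bézout bound = 2.

deg(f) = 1, deg(g) = 2, so Bézout bound = 2.
Scan x ∈ F_7. For each x, list the y ∈ F_7 with f(x, y) ≡ 0 and those with g(x, y) ≡ 0 (mod 7); the common zeros in that column are the intersection.
  x = 0: f ≡ 0 at y ∈ {1}; g ≡ 0 at y ∈ ∅; common: ∅.
  x = 1: f ≡ 0 at y ∈ {5}; g ≡ 0 at y ∈ {1, 4}; common: ∅.
  x = 2: f ≡ 0 at y ∈ {2}; g ≡ 0 at y ∈ ∅; common: ∅.
  x = 3: f ≡ 0 at y ∈ {6}; g ≡ 0 at y ∈ {5, 6}; common: {6}.
  x = 4: f ≡ 0 at y ∈ {3}; g ≡ 0 at y ∈ ∅; common: ∅.
  x = 5: f ≡ 0 at y ∈ {0}; g ≡ 0 at y ∈ {0, 3}; common: {0}.
  x = 6: f ≡ 0 at y ∈ {4}; g ≡ 0 at y ∈ ∅; common: ∅.
Collecting: common zeros = {(3, 6), (5, 0)}, so the count is 2.
Comparison with the Bézout bound: 2 ≤ 2 = deg(f)·deg(g), as expected for curves with no common component (the bound is attained).


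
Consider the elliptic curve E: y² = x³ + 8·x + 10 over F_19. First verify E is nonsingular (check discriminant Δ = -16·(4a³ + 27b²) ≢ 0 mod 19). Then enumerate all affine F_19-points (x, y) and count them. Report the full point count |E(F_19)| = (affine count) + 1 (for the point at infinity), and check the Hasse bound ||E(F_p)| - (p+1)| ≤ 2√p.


Affine points = {(1, 0), (3, 2), (3, 17), (4, 7), (4, 12), (5, 2), (5, 17), (8, 4), (8, 15), (10, 8), (10, 11), (11, 2), (11, 17), (14, 4), (14, 15), (15, 3), (15, 16), (16, 4), (16, 15), (17, 9), (17, 10), (18, 1), (18, 18)}; affine count = 23; |E(F_19)| = 24.

Discriminant check: Δ ∝ 4a³ + 27b² = 4·8³ + 27·10² = 4·512 + 27·100 ≡ 17 (mod 19). Nonzero ⇒ E is nonsingular.
For each x ∈ F_19, compute rhs = x³ + 8·x + 10 mod 19, then count y ∈ F_19 with y² ≡ rhs.
  x = 0: rhs = 10, matching y values: none (0 points).
  x = 1: rhs = 0, matching y values: 0 (1 points).
  x = 2: rhs = 15, matching y values: none (0 points).
  x = 3: rhs = 4, matching y values: 2, 17 (2 points).
  x = 4: rhs = 11, matching y values: 7, 12 (2 points).
  x = 5: rhs = 4, matching y values: 2, 17 (2 points).
  x = 6: rhs = 8, matching y values: none (0 points).
  x = 7: rhs = 10, matching y values: none (0 points).
  x = 8: rhs = 16, matching y values: 4, 15 (2 points).
  x = 9: rhs = 13, matching y values: none (0 points).
  x = 10: rhs = 7, matching y values: 8, 11 (2 points).
  x = 11: rhs = 4, matching y values: 2, 17 (2 points).
  x = 12: rhs = 10, matching y values: none (0 points).
  x = 13: rhs = 12, matching y values: none (0 points).
  x = 14: rhs = 16, matching y values: 4, 15 (2 points).
  x = 15: rhs = 9, matching y values: 3, 16 (2 points).
  x = 16: rhs = 16, matching y values: 4, 15 (2 points).
  x = 17: rhs = 5, matching y values: 9, 10 (2 points).
  x = 18: rhs = 1, matching y values: 1, 18 (2 points).
Total affine count: 23.
Full point count |E(F_19)| = 23 + 1 = 24.
Hasse bound: |24 − (19+1)| = |4| = 4 ≤ 2√19 ≈ 8.7178 ✓.


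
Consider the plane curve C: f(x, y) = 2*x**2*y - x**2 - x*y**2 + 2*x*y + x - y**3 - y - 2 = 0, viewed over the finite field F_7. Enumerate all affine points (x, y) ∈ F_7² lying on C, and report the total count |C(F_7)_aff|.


Affine F_7-points: {(0, 4), (0, 6), (1, 4), (2, 4), (3, 3), (3, 4), (4, 0), (4, 4), (4, 6), (5, 4), (6, 4)}; count = 11.

For each of the 49 pairs (x, y) ∈ F_7², evaluate f(x, y) mod 7. Record the zeros.
  x = 0: [0↦5, 1↦3, 2↦2, 3↦3, 4↦0, 5↦1, 6↦0]  zeros at y ∈ {4, 6}
  x = 1: [0↦5, 1↦6, 2↦6, 3↦6, 4↦0, 5↦3, 6↦2]  zeros at y ∈ {4}
  x = 2: [0↦3, 1↦4, 2↦2, 3↦5, 4↦0, 5↦2, 6↦5]  zeros at y ∈ {4}
  x = 3: [0↦6, 1↦4, 2↦4, 3↦0, 4↦0, 5↦5, 6↦2]  zeros at y ∈ {3, 4}
  x = 4: [0↦0, 1↦6, 2↦5, 3↦5, 4↦0, 5↦5, 6↦0]  zeros at y ∈ {0, 4, 6}
  x = 5: [0↦6, 1↦3, 2↦5, 3↦6, 4↦0, 5↦2, 6↦6]  zeros at y ∈ {4}
  x = 6: [0↦3, 1↦2, 2↦4, 3↦3, 4↦0, 5↦3, 6↦6]  zeros at y ∈ {4}
Collecting zeros: affine points = {(0, 4), (0, 6), (1, 4), (2, 4), (3, 3), (3, 4), (4, 0), (4, 4), (4, 6), (5, 4), (6, 4)}.
Total count |C(F_7)_aff| = 11.


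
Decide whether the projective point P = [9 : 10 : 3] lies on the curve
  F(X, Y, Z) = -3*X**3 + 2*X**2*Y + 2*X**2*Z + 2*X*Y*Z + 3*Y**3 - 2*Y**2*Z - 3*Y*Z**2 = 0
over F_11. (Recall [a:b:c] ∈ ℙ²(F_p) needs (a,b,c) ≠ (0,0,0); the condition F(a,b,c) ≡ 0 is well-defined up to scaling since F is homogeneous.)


F(9,10,3) ≡ 4 (mod 11); P is NOT on the curve.

Evaluate F(9, 10, 3) term-by-term (mod 11).
  -3*X**3 ↦ -3·729·1·1 = -2187
  2*X**2*Y ↦ 2·81·10·1 = 1620
  2*X**2*Z ↦ 2·81·1·3 = 486
  2*X*Y*Z ↦ 2·9·10·3 = 540
  3*Y**3 ↦ 3·1·1000·1 = 3000
  -2*Y**2*Z ↦ -2·1·100·3 = -600
  -3*Y*Z**2 ↦ -3·1·10·9 = -270
Sum: F(9, 10, 3) = (-2187) + (1620) + (486) + (540) + (3000) + (-600) + (-270) = 2589.
Reducing mod 11: 2589 ≡ 4 (mod 11).
Since F(a, b, c) ≡ 4 ≠ 0 (mod 11), P does NOT lie on the curve.


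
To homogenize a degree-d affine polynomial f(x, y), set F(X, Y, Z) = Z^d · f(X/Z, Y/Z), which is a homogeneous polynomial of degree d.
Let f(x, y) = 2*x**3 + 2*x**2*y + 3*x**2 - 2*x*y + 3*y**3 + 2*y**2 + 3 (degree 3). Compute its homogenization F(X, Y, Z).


F(X, Y, Z) = 2*X**3 + 2*X**2*Y + 3*X**2*Z - 2*X*Y*Z + 3*Y**3 + 2*Y**2*Z + 3*Z**3

deg(f) = 3.
Substitute x = X/Z, y = Y/Z into f, then multiply by Z^3.
  monomial 2·x^3·y^0 ↦ 2·X^3·Y^0·Z^0.
  monomial 2·x^2·y^1 ↦ 2·X^2·Y^1·Z^0.
  monomial 3·x^2·y^0 ↦ 3·X^2·Y^0·Z^1.
  monomial -2·x^1·y^1 ↦ -2·X^1·Y^1·Z^1.
  monomial 3·x^0·y^3 ↦ 3·X^0·Y^3·Z^0.
  monomial 2·x^0·y^2 ↦ 2·X^0·Y^2·Z^1.
  monomial 3·x^0·y^0 ↦ 3·X^0·Y^0·Z^3.
Collecting: F(X, Y, Z) = 2*X**3 + 2*X**2*Y + 3*X**2*Z - 2*X*Y*Z + 3*Y**3 + 2*Y**2*Z + 3*Z**3.


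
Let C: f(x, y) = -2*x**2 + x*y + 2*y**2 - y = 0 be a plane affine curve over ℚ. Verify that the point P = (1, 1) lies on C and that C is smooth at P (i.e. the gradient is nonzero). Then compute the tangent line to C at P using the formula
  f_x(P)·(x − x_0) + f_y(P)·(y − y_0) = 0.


Tangent line at P: -3*x + 4*y - 1 = 0.

Step 1: f(1, 1) = 0, so P lies on C.
Step 2: partial derivatives
  f_x(x, y) = -4*x + y, f_y(x, y) = x + 4*y - 1.
  f_x(P) = -3, f_y(P) = 4 (gradient nonzero, so P is smooth).
Step 3: tangent line at P: -3·(x − 1) + 4·(y − 1) = 0.
Expanding: -3*x + 4*y - 1 = 0.


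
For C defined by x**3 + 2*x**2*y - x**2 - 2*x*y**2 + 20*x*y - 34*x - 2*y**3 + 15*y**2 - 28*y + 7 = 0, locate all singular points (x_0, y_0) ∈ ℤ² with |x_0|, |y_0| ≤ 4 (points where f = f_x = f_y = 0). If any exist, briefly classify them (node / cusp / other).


Singular points: {(-2, 3)}; classification: node.

Compute partial derivatives:
  f_x = 3*x**2 + 4*x*y - 2*x - 2*y**2 + 20*y - 34.
  f_y = 2*x**2 - 4*x*y + 20*x - 6*y**2 + 30*y - 28.
Scan x_0 ∈ {−4, ..., 4}. For each x_0, f_y(x_0, y) is a polynomial in y; find its integer roots y ∈ {−4, ..., 4}, then test f_x and f at those candidates.
  x = -4: f_y(-4, y) = -6*y**2 + 46*y - 76; no integer root y with |y| ≤ 4.
  x = -3: f_y(-3, y) = -6*y**2 + 42*y - 70; no integer root y with |y| ≤ 4.
  x = -2: f_y(-2, y) = -6*y**2 + 38*y - 60; vanishes at y ∈ {3}. (-2, 3): f_x = 0, f = 0 — SINGULAR.
  x = -1: f_y(-1, y) = -6*y**2 + 34*y - 46; no integer root y with |y| ≤ 4.
  x = 0: f_y(0, y) = -6*y**2 + 30*y - 28; no integer root y with |y| ≤ 4.
  x = 1: f_y(1, y) = -6*y**2 + 26*y - 6; no integer root y with |y| ≤ 4.
  x = 2: f_y(2, y) = -6*y**2 + 22*y + 20; no integer root y with |y| ≤ 4.
  x = 3: f_y(3, y) = -6*y**2 + 18*y + 50; no integer root y with |y| ≤ 4.
  x = 4: f_y(4, y) = -6*y**2 + 14*y + 84; no integer root y with |y| ≤ 4.
Only singular point on the grid: (-2, 3).
Classify: substitute x = -2 + u, y = 3 + v and expand: f = u**3 + 2*u**2*v - u**2 - 2*u*v**2 - 2*v**3 + v**2.
No constant or linear terms (consistent with a singular point). Quadratic part: -u**2 + v**2. Cubic part: u**3 + 2*u**2*v - 2*u*v**2 - 2*v**3.
The quadratic part v**2 - u**2 = (v − u)(v + u) splits into two distinct linear factors, so there are two distinct tangent lines y − 3 = ±(x − -2) — this is a node (ordinary double point).
Classification: node.


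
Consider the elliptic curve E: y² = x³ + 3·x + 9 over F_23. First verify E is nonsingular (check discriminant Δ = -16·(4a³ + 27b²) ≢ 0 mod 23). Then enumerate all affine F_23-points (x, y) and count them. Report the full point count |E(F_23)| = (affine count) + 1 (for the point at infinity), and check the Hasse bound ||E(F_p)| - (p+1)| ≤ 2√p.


Affine points = {(0, 3), (0, 20), (1, 6), (1, 17), (2, 0), (4, 4), (4, 19), (6, 6), (6, 17), (8, 4), (8, 19), (9, 11), (9, 12), (10, 2), (10, 21), (11, 4), (11, 19), (12, 5), (12, 18), (14, 9), (14, 14), (15, 5), (15, 18), (16, 6), (16, 17), (19, 5), (19, 18), (21, 8), (21, 15)}; affine count = 29; |E(F_23)| = 30.

Discriminant check: Δ ∝ 4a³ + 27b² = 4·3³ + 27·9² = 4·27 + 27·81 ≡ 18 (mod 23). Nonzero ⇒ E is nonsingular.
For each x ∈ F_23, compute rhs = x³ + 3·x + 9 mod 23, then count y ∈ F_23 with y² ≡ rhs.
  x = 0: rhs = 9, matching y values: 3, 20 (2 points).
  x = 1: rhs = 13, matching y values: 6, 17 (2 points).
  x = 2: rhs = 0, matching y values: 0 (1 points).
  x = 3: rhs = 22, matching y values: none (0 points).
  x = 4: rhs = 16, matching y values: 4, 19 (2 points).
  x = 5: rhs = 11, matching y values: none (0 points).
  x = 6: rhs = 13, matching y values: 6, 17 (2 points).
  x = 7: rhs = 5, matching y values: none (0 points).
  x = 8: rhs = 16, matching y values: 4, 19 (2 points).
  x = 9: rhs = 6, matching y values: 11, 12 (2 points).
  x = 10: rhs = 4, matching y values: 2, 21 (2 points).
  x = 11: rhs = 16, matching y values: 4, 19 (2 points).
  x = 12: rhs = 2, matching y values: 5, 18 (2 points).
  x = 13: rhs = 14, matching y values: none (0 points).
  x = 14: rhs = 12, matching y values: 9, 14 (2 points).
  x = 15: rhs = 2, matching y values: 5, 18 (2 points).
  x = 16: rhs = 13, matching y values: 6, 17 (2 points).
  x = 17: rhs = 5, matching y values: none (0 points).
  x = 18: rhs = 7, matching y values: none (0 points).
  x = 19: rhs = 2, matching y values: 5, 18 (2 points).
  x = 20: rhs = 19, matching y values: none (0 points).
  x = 21: rhs = 18, matching y values: 8, 15 (2 points).
  x = 22: rhs = 5, matching y values: none (0 points).
Total affine count: 29.
Full point count |E(F_23)| = 29 + 1 = 30.
Hasse bound: |30 − (23+1)| = |6| = 6 ≤ 2√23 ≈ 9.5917 ✓.


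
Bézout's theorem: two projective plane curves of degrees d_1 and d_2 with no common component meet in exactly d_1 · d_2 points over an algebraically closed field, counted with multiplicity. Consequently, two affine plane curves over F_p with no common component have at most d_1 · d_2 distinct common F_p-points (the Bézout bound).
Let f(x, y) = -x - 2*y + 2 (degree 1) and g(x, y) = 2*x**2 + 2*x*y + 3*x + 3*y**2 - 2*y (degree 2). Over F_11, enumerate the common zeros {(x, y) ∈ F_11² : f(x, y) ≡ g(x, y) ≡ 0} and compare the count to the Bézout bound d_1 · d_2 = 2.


Common zeros: ∅; count = 0; Bézout bound = 2.

deg(f) = 1, deg(g) = 2, so Bézout bound = 2.
Scan x ∈ F_11. For each x, list the y ∈ F_11 with f(x, y) ≡ 0 and those with g(x, y) ≡ 0 (mod 11); the common zeros in that column are the intersection.
  x = 0: f ≡ 0 at y ∈ {1}; g ≡ 0 at y ∈ {0, 8}; common: ∅.
  x = 1: f ≡ 0 at y ∈ {6}; g ≡ 0 at y ∈ ∅; common: ∅.
  x = 2: f ≡ 0 at y ∈ {0}; g ≡ 0 at y ∈ {5, 9}; common: ∅.
  x = 3: f ≡ 0 at y ∈ {5}; g ≡ 0 at y ∈ {3}; common: ∅.
  x = 4: f ≡ 0 at y ∈ {10}; g ≡ 0 at y ∈ {0, 9}; common: ∅.
  x = 5: f ≡ 0 at y ∈ {4}; g ≡ 0 at y ∈ ∅; common: ∅.
  x = 6: f ≡ 0 at y ∈ {9}; g ≡ 0 at y ∈ ∅; common: ∅.
  x = 7: f ≡ 0 at y ∈ {3}; g ≡ 0 at y ∈ {8, 10}; common: ∅.
  x = 8: f ≡ 0 at y ∈ {8}; g ≡ 0 at y ∈ {5}; common: ∅.
  x = 9: f ≡ 0 at y ∈ {2}; g ≡ 0 at y ∈ {3, 10}; common: ∅.
  x = 10: f ≡ 0 at y ∈ {7}; g ≡ 0 at y ∈ ∅; common: ∅.
Collecting: common zeros = ∅, so the count is 0.
Comparison with the Bézout bound: 0 ≤ 2 = deg(f)·deg(g), as expected for curves with no common component (the affine F_11-count falls short of the bound because intersections may lie at infinity, over extension fields, or carry multiplicity).


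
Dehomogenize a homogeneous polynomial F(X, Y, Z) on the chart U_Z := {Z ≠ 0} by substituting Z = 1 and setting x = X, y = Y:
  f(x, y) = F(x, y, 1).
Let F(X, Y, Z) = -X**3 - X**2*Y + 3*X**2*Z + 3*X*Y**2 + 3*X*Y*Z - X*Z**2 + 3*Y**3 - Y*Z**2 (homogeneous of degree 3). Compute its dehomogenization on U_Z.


f(x, y) = -x**3 - x**2*y + 3*x**2 + 3*x*y**2 + 3*x*y - x + 3*y**3 - y

On U_Z we set Z = 1. Each monomial c·X^i·Y^j·Z^k in F becomes c·x^i·y^j·1^k = c·x^i·y^j.
Substituting Z = 1: F(X, Y, 1) = -x**3 - x**2*y + 3*x**2 + 3*x*y**2 + 3*x*y - x + 3*y**3 - y.
Note: deg(f) ≤ deg(F) = 3; strict inequality happens when F is divisible by Z (lost terms).


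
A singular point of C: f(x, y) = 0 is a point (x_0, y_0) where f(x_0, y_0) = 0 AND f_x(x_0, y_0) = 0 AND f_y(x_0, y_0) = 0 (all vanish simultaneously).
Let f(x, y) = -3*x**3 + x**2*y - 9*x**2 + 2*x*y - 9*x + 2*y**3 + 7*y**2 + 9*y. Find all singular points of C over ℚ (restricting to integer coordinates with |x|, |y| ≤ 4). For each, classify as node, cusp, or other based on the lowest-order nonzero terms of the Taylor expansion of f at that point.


Singular points: {(-1, -1)}; classification: node.

Compute partial derivatives:
  f_x = -9*x**2 + 2*x*y - 18*x + 2*y - 9.
  f_y = x**2 + 2*x + 6*y**2 + 14*y + 9.
Scan x_0 ∈ {−4, ..., 4}. For each x_0, f_y(x_0, y) is a polynomial in y; find its integer roots y ∈ {−4, ..., 4}, then test f_x and f at those candidates.
  x = -4: f_y(-4, y) = 6*y**2 + 14*y + 17; no integer root y with |y| ≤ 4.
  x = -3: f_y(-3, y) = 6*y**2 + 14*y + 12; no integer root y with |y| ≤ 4.
  x = -2: f_y(-2, y) = 6*y**2 + 14*y + 9; no integer root y with |y| ≤ 4.
  x = -1: f_y(-1, y) = 6*y**2 + 14*y + 8; vanishes at y ∈ {-1}. (-1, -1): f_x = 0, f = 0 — SINGULAR.
  x = 0: f_y(0, y) = 6*y**2 + 14*y + 9; no integer root y with |y| ≤ 4.
  x = 1: f_y(1, y) = 6*y**2 + 14*y + 12; no integer root y with |y| ≤ 4.
  x = 2: f_y(2, y) = 6*y**2 + 14*y + 17; no integer root y with |y| ≤ 4.
  x = 3: f_y(3, y) = 6*y**2 + 14*y + 24; no integer root y with |y| ≤ 4.
  x = 4: f_y(4, y) = 6*y**2 + 14*y + 33; no integer root y with |y| ≤ 4.
Only singular point on the grid: (-1, -1).
Classify: substitute x = -1 + u, y = -1 + v and expand: f = -3*u**3 + u**2*v - u**2 + 2*v**3 + v**2.
No constant or linear terms (consistent with a singular point). Quadratic part: -u**2 + v**2. Cubic part: -3*u**3 + u**2*v + 2*v**3.
The quadratic part v**2 - u**2 = (v − u)(v + u) splits into two distinct linear factors, so there are two distinct tangent lines y − -1 = ±(x − -1) — this is a node (ordinary double point).
Classification: node.


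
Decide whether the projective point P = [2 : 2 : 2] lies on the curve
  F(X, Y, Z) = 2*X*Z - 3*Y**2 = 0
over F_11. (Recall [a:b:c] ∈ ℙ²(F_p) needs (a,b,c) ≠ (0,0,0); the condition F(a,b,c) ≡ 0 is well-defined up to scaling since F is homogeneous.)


F(2,2,2) ≡ 7 (mod 11); P is NOT on the curve.

Evaluate F(2, 2, 2) term-by-term (mod 11).
  2*X*Z ↦ 2·2·1·2 = 8
  -3*Y**2 ↦ -3·1·4·1 = -12
Sum: F(2, 2, 2) = (8) + (-12) = -4.
Reducing mod 11: -4 ≡ 7 (mod 11).
Since F(a, b, c) ≡ 7 ≠ 0 (mod 11), P does NOT lie on the curve.


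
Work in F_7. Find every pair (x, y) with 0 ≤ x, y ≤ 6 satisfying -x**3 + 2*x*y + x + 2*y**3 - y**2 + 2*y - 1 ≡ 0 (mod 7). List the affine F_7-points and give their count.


Affine F_7-points: {(0, 4), (1, 3), (2, 0), (2, 1), (2, 3), (3, 4), (4, 3), (4, 4), (6, 1), (6, 5)}; count = 10.

For each of the 49 pairs (x, y) ∈ F_7², evaluate f(x, y) mod 7. Record the zeros.
  x = 0: [0↦6, 1↦2, 2↦1, 3↦1, 4↦0, 5↦3, 6↦1]  zeros at y ∈ {4}
  x = 1: [0↦6, 1↦4, 2↦5, 3↦0, 4↦1, 5↦6, 6↦6]  zeros at y ∈ {3}
  x = 2: [0↦0, 1↦0, 2↦3, 3↦0, 4↦3, 5↦3, 6↦5]  zeros at y ∈ {0, 1, 3}
  x = 3: [0↦3, 1↦5, 2↦3, 3↦2, 4↦0, 5↦2, 6↦6]  zeros at y ∈ {4}
  x = 4: [0↦2, 1↦6, 2↦6, 3↦0, 4↦0, 5↦4, 6↦3]  zeros at y ∈ {3, 4}
  x = 5: [0↦5, 1↦4, 2↦6, 3↦2, 4↦4, 5↦3, 6↦4]  zeros at y ∈ ∅
  x = 6: [0↦6, 1↦0, 2↦4, 3↦2, 4↦6, 5↦0, 6↦3]  zeros at y ∈ {1, 5}
Collecting zeros: affine points = {(0, 4), (1, 3), (2, 0), (2, 1), (2, 3), (3, 4), (4, 3), (4, 4), (6, 1), (6, 5)}.
Total count |C(F_7)_aff| = 10.
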